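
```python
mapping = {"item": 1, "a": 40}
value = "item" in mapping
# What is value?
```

Trace:
`mapping = {"item": 1, "a": 40}` → mapping = {'item': 1, 'a': 40}
`value = "item" in mapping` → value = True
So value = True

Answer: True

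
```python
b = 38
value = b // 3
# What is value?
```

Trace:
`b = 38` → b = 38
`value = b // 3` → value = 12
So value = 12

Answer: 12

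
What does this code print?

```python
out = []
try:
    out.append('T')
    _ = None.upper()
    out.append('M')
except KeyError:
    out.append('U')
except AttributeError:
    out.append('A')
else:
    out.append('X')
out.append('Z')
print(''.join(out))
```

Execution trace: 'T' (try body) → 'A' (except AttributeError) → 'Z' (after the try/except). Output: TAZ

Answer: TAZ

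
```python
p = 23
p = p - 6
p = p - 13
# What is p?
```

Trace:
`p = 23` → p = 23
`p = p - 6` → p = 17
`p = p - 13` → p = 4
So p = 4

Answer: 4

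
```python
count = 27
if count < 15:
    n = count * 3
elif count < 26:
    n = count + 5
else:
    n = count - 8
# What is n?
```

Trace:
`count = 27` → count = 27
`if count < 15: ...` → count < 15 is False, count < 26 is False, take else branch → n = 19
So n = 19

Answer: 19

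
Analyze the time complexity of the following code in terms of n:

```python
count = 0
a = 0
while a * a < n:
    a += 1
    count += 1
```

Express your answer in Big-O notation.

Each loop level contributes: √n. Multiplying the contributions gives O(√n).

Answer: O(√n)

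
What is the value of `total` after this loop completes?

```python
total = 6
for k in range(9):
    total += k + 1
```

Start at 6, add 1 to 9 = 51
`total` takes the values: 6 → 7 → 9 → 12 → 16 → 21 → 27 → 34 → 42 → 51

Answer: 51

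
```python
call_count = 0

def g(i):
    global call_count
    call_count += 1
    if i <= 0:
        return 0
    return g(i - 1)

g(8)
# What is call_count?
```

Linear recursion stepping by 1: 9 calls from i=8 down to ≤0.

Answer: 9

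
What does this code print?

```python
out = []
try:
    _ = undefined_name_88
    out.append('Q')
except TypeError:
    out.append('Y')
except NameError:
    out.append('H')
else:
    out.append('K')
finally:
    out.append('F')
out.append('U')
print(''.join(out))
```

Execution trace: 'H' (except NameError) → 'F' (finally) → 'U' (after the try/except). Output: HFU

Answer: HFU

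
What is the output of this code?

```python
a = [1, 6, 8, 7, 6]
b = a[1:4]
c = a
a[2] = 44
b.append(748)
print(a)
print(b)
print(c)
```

Key concept: slice vs alias.
Step by step:
`a = [1, 6, 8, 7, 6]` → a = [1, 6, 8, 7, 6]
`b = a[1:4]` → b = [6, 8, 7]
`c = a` → c = [1, 6, 8, 7, 6] (same object as a)
`a[2] = 44` → a = [1, 6, 44, 7, 6] (same object as c); c = [1, 6, 44, 7, 6] (same object as a)
`b.append(748)` → b = [6, 8, 7, 748]
`print(a)` → prints [1, 6, 44, 7, 6]
`print(b)` → prints [6, 8, 7, 748]
`print(c)` → prints [1, 6, 44, 7, 6]

Answer:
[1, 6, 44, 7, 6]
[6, 8, 7, 748]
[1, 6, 44, 7, 6]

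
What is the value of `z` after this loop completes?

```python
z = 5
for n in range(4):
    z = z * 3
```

Multiply by 3, 4 times: 5 * 3^4 = 405
`z` takes the values: 5 → 15 → 45 → 135 → 405

Answer: 405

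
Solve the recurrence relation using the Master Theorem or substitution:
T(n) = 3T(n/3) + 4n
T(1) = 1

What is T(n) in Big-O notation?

By Master Theorem: a=3, b=3, f(n)=4n. Since log_3(3) = 1 and f(n) = Θ(n^1), Case 2 applies. T(n) = O(n log n).

Answer: O(n log n)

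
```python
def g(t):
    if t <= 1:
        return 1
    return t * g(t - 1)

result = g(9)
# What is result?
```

g(9) = 9 * 8 * 7 * 6 * 5 * 4 * 3 * 2 * 1 = 362880

Answer: 362880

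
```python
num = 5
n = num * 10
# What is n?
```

Trace:
`num = 5` → num = 5
`n = num * 10` → n = 50
So n = 50

Answer: 50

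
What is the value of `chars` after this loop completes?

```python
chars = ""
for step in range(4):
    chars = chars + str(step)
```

Concatenate digits 0 to 3
`chars` takes the values: "" → "0" → "01" → "012" → "0123"

Answer: "0123"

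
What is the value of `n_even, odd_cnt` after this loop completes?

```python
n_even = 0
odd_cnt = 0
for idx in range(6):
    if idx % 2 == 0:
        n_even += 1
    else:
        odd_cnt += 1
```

Count evens and odds in range(6)
`n_even, odd_cnt` takes the values: (0, 0) → (1, 0) → (1, 1) → (2, 1) → (2, 2) → (3, 2) → (3, 3)

Answer: 3, 3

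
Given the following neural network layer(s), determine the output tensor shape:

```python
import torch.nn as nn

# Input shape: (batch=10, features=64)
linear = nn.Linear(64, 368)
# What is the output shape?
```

Input: (10, 64) -> Output: (10, 368)

Answer: (10, 368)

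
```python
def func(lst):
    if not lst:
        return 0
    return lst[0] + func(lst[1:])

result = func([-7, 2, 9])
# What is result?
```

(-7) + 2 + 9 + 0 = 4

Answer: 4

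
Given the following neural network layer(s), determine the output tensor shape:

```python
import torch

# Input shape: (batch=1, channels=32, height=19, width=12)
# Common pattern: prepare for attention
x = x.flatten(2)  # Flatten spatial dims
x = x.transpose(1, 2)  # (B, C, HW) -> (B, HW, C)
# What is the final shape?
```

Input: (1, 32, 19, 12) -> after flatten(2): (1, 32, 228) -> Output: (1, 228, 32)

Answer: (1, 228, 32)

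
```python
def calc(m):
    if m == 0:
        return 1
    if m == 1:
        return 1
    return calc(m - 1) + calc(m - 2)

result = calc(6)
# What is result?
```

Build up from base cases: calc(0)=1, calc(1)=1, calc(2)=2, calc(3)=3, calc(4)=5, calc(5)=8, calc(6)=13

Answer: 13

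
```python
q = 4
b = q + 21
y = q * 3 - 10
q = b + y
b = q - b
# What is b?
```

Trace:
`q = 4` → q = 4
`b = q + 21` → b = 25
`y = q * 3 - 10` → y = 2
`q = b + y` → q = 27
`b = q - b` → b = 2
So b = 2

Answer: 2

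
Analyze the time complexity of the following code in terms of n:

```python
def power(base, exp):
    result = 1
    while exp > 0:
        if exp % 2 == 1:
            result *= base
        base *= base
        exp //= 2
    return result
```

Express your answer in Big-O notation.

This is Exponentiation by squaring. Time complexity: O(log n).

Answer: O(log n)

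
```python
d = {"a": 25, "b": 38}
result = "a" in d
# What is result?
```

Trace:
`d = {"a": 25, "b": 38}` → d = {'a': 25, 'b': 38}
`result = "a" in d` → result = True
So result = True

Answer: True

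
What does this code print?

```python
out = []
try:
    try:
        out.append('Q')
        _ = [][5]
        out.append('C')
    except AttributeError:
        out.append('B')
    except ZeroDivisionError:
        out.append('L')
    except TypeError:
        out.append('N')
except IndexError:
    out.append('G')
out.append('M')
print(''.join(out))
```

Execution trace: 'Q' (try body) → 'G' (outer except IndexError) → 'M' (after the try/except). Output: QGM

Answer: QGM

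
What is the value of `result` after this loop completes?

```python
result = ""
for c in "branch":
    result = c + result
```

Reverse 'branch'
`result` takes the values: "" → "b" → "rb" → "arb" → "narb" → "cnarb" → "hcnarb"

Answer: "hcnarb"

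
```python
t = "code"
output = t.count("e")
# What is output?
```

Trace:
`t = "code"` → t = 'code'
`output = t.count("e")` → output = 1
So output = 1

Answer: 1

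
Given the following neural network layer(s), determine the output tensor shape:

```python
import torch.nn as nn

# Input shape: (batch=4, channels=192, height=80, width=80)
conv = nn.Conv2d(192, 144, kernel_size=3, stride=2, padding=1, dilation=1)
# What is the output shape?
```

Input: (4, 192, 80, 80) -> Output: (4, 144, 40, 40)

Answer: (4, 144, 40, 40)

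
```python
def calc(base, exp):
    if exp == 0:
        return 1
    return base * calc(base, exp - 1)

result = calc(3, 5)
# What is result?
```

calc(3, 5) = 3 * 3 * 3 * 3 * 3 = 243

Answer: 243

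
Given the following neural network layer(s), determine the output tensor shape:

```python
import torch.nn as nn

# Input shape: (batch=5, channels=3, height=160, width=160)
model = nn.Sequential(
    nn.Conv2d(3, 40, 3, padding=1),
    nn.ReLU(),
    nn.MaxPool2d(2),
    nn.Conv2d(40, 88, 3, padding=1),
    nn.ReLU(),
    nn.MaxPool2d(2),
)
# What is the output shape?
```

Input: (5, 3, 160, 160) -> after first Conv2d: (5, 40, 160, 160) -> after first MaxPool2d: (5, 40, 80, 80) -> after second Conv2d: (5, 88, 80, 80) -> Output: (5, 88, 40, 40)

Answer: (5, 88, 40, 40)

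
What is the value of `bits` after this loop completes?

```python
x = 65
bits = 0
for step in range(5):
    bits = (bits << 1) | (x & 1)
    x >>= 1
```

Reverse lowest 5 bits of 65
`bits` takes the values: 0 → 1 → 2 → 4 → 8 → 16

Answer: 16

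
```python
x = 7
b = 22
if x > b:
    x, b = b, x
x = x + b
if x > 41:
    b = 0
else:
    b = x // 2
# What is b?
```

Trace:
`x = 7` → x = 7
`b = 22` → b = 22
`if x > b: ...` → x > b is False → no variable changes
`x = x + b` → x = 29
`if x > 41: ...` → x > 41 is False, take else branch → b = 14
So b = 14

Answer: 14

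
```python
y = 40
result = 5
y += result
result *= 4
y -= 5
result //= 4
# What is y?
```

Trace:
`y = 40` → y = 40
`result = 5` → result = 5
`y += result` → y = 45
`result *= 4` → result = 20
`y -= 5` → y = 40
`result //= 4` → result = 5
So y = 40

Answer: 40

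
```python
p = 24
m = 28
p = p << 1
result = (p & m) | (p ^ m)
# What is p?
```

Trace:
`p = 24` → p = 24
`m = 28` → m = 28
`p = p << 1` → p = 48
`result = (p & m) | (p ^ m)` → result = 60
So p = 48

Answer: 48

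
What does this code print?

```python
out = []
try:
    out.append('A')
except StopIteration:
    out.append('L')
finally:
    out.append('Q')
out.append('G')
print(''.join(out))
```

Execution trace: 'A' (try body, no exception) → 'Q' (finally) → 'G' (after the try/except). Output: AQG

Answer: AQG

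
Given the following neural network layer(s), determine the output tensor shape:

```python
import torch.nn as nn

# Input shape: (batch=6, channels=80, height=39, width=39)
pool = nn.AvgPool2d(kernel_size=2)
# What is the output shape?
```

Input: (6, 80, 39, 39) -> Output: (6, 80, 19, 19)

Answer: (6, 80, 19, 19)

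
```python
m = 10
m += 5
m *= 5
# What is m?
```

Trace:
`m = 10` → m = 10
`m += 5` → m = 15
`m *= 5` → m = 75
So m = 75

Answer: 75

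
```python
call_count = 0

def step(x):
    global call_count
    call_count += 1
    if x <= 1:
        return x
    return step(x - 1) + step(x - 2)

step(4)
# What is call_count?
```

Calls(x) = 1 + Calls(x-1) + Calls(x-2); Calls(0)=Calls(1)=1. For x=4 this gives 9.

Answer: 9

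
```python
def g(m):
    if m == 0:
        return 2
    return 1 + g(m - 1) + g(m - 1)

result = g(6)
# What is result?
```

g(m) = 1 + 2·g(m-1), g(0)=2. Closed form: (2+1)·2^6 - 1 = 191.

Answer: 191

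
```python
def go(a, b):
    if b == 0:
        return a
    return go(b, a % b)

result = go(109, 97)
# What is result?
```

go(109, 97) -> go(97, 12) -> go(12, 1) -> go(1, 0) -> 1

Answer: 1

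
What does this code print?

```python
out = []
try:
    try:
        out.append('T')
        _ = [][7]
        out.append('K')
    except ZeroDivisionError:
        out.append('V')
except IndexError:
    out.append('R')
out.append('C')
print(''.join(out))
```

Execution trace: 'T' (try body) → 'R' (outer except IndexError) → 'C' (after the try/except). Output: TRC

Answer: TRC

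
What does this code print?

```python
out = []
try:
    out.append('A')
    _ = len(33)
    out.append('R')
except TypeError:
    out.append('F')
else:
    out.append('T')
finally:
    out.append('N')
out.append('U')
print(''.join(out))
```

Execution trace: 'A' (try body) → 'F' (except TypeError) → 'N' (finally) → 'U' (after the try/except). Output: AFNU

Answer: AFNU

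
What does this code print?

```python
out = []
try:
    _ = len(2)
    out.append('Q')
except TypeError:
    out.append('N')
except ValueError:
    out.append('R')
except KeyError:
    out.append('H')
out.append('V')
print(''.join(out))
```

Execution trace: 'N' (except TypeError) → 'V' (after the try/except). Output: NV

Answer: NV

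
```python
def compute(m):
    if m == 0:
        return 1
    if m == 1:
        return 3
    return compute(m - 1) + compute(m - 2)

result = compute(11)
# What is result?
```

Build up from base cases: compute(0)=1, compute(1)=3, compute(2)=4, compute(3)=7, compute(4)=11, compute(5)=18, compute(6)=29, ..., compute(11)=322

Answer: 322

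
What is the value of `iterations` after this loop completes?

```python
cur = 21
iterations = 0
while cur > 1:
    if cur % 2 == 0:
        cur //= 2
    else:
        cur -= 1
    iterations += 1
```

Steps to reduce 21 to 1
`iterations` takes the values: 0 → 1 → 2 → 3 → 4 → 5 → 6

Answer: 6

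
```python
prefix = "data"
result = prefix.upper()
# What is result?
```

Trace:
`prefix = "data"` → prefix = 'data'
`result = prefix.upper()` → result = 'DATA'
So result = 'DATA'

Answer: 'DATA'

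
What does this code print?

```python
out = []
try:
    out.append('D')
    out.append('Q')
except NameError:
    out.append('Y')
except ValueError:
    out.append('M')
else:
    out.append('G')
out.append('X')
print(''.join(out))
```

Execution trace: 'D' (try body) → 'Q' (try body, no exception) → 'G' (else) → 'X' (after the try/except). Output: DQGX

Answer: DQGX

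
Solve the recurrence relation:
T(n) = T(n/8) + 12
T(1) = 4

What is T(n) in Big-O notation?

Each step divides n by 8 and adds 12. After log_8(n) steps we reach T(1)=4. So T(n) = 12·log_8(n) + 4 = O(log n).

Answer: O(log n)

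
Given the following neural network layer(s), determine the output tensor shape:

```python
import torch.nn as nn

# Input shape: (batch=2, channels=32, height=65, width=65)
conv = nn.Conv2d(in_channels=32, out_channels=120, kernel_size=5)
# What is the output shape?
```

Input: (2, 32, 65, 65) -> Output: (2, 120, 61, 61)

Answer: (2, 120, 61, 61)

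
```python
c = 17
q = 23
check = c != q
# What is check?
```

Trace:
`c = 17` → c = 17
`q = 23` → q = 23
`check = c != q` → check = True
So check = True

Answer: True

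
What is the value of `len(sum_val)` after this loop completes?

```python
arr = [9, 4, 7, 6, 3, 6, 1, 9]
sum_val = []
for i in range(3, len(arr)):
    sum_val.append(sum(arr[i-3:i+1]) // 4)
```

Number of 4-element averages
`sum_val` takes the values: [] → [6] → [6, 5] → [6, 5, 5] → [6, 5, 5, 4] → [6, 5, 5, 4, 4]
So `len(sum_val)` = 5

Answer: 5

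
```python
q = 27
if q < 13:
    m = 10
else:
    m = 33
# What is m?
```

Trace:
`q = 27` → q = 27
`if q < 13: ...` → q < 13 is False, take else branch → m = 33
So m = 33

Answer: 33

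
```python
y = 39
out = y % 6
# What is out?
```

Trace:
`y = 39` → y = 39
`out = y % 6` → out = 3
So out = 3

Answer: 3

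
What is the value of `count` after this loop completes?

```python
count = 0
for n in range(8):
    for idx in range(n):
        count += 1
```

Triangle number: 0+1+2+...+7
`count` takes the values: 0 → 1 → 2 → 3 → 4 → 5 → 6 → 7 → 8 → 9 → 10 → 11 → 12 → 13 → 14 → 15 → 16 → 17 → 18 → 19 → 20 → 21 → 22 → 23 → 24 → 25 → 26 → 27 → 28

Answer: 28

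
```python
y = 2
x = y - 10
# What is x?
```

Trace:
`y = 2` → y = 2
`x = y - 10` → x = -8
So x = -8

Answer: -8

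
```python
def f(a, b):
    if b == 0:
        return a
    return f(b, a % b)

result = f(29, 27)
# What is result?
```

f(29, 27) -> f(27, 2) -> f(2, 1) -> f(1, 0) -> 1

Answer: 1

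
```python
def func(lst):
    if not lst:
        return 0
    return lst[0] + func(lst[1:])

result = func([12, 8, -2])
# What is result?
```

12 + 8 + (-2) + 0 = 18

Answer: 18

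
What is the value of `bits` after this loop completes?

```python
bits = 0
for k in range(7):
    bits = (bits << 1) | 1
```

Build 7 consecutive 1-bits: 0b1111111
`bits` takes the values: 0 → 1 → 3 → 7 → 15 → 31 → 63 → 127

Answer: 127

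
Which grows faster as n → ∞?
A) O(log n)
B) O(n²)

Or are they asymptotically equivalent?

O(log n) vs O(n²): Higher order terms dominate.

Answer: B) O(n²) grows faster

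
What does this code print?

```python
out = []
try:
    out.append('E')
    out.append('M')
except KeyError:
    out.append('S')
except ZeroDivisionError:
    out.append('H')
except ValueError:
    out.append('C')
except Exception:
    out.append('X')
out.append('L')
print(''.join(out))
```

Execution trace: 'E' (try body) → 'M' (try body, no exception) → 'L' (after the try/except). Output: EML

Answer: EML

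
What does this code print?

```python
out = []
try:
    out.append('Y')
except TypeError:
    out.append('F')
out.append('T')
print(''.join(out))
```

Execution trace: 'Y' (try body, no exception) → 'T' (after the try/except). Output: YT

Answer: YT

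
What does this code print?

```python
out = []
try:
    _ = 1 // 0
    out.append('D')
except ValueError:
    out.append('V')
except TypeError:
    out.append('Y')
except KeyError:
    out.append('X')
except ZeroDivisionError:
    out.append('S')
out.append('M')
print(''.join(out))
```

Execution trace: 'S' (except ZeroDivisionError) → 'M' (after the try/except). Output: SM

Answer: SM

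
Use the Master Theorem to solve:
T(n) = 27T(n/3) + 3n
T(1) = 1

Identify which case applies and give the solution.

a=27, b=3, f(n)=3n. log_3(27) = 3. Since c=1 < 3, Case 1 applies: T(n) = Θ(n^log_b(a)) = O(n^3).

Answer: O(n^3) - Case 1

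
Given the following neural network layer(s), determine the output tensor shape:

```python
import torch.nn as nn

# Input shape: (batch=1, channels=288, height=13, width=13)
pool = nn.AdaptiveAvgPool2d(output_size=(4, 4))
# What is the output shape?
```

Input: (1, 288, 13, 13) -> Output: (1, 288, 4, 4)

Answer: (1, 288, 4, 4)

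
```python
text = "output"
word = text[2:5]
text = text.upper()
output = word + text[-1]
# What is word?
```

Trace:
`text = "output"` → text = 'output'
`word = text[2:5]` → word = 'tpu'
`text = text.upper()` → text = 'OUTPUT'
`output = word + text[-1]` → output = 'tpuT'
So word = 'tpu'

Answer: 'tpu'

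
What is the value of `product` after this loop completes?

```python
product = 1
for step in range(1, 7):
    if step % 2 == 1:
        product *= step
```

Product of odd numbers 1 to 6
`product` takes the values: 1 → 3 → 15

Answer: 15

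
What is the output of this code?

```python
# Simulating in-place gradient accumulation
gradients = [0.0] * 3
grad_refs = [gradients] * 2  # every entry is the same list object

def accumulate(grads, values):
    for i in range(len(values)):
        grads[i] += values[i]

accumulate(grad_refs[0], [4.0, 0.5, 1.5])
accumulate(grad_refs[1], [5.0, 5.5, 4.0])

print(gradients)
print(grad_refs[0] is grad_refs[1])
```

Key concept: gradient accumulation aliasing.
Step by step:
`gradients = [0.0] * 3` → gradients = [0.0, 0.0, 0.0]
`grad_refs = [gradients] * 2` → grad_refs = [[0.0, 0.0, 0.0], [0.0, 0.0, 0.0]]
`accumulate(grad_refs[0], [4.0, 0.5, 1.5])` → gradients = [4.0, 0.5, 1.5]; grad_refs = [[4.0, 0.5, 1.5], [4.0, 0.5, 1.5]]
`accumulate(grad_refs[1], [5.0, 5.5, 4.0])` → gradients = [9.0, 6.0, 5.5]; grad_refs = [[9.0, 6.0, 5.5], [9.0, 6.0, 5.5]]
`print(gradients)` → prints [9.0, 6.0, 5.5]
`print(grad_refs[0] is grad_refs[1])` → prints True

Answer:
[9.0, 6.0, 5.5]
True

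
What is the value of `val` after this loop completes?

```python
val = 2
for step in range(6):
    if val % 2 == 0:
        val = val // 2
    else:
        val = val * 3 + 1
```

Collatz-style transformation from 2
`val` takes the values: 2 → 1 → 4 → 2 → 1 → 4 → 2

Answer: 2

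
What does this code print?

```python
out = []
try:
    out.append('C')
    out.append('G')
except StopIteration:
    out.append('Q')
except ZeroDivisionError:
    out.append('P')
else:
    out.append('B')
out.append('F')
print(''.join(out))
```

Execution trace: 'C' (try body) → 'G' (try body, no exception) → 'B' (else) → 'F' (after the try/except). Output: CGBF

Answer: CGBF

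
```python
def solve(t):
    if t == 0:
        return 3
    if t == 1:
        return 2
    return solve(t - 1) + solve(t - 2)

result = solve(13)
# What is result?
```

Build up from base cases: solve(0)=3, solve(1)=2, solve(2)=5, solve(3)=7, solve(4)=12, solve(5)=19, solve(6)=31, ..., solve(13)=898

Answer: 898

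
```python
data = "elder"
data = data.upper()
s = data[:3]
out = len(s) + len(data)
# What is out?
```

Trace:
`data = "elder"` → data = 'elder'
`data = data.upper()` → data = 'ELDER'
`s = data[:3]` → s = 'ELD'
`out = len(s) + len(data)` → out = 8
So out = 8

Answer: 8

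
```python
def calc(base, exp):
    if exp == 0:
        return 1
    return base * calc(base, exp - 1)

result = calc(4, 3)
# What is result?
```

calc(4, 3) = 4 * 4 * 4 = 64

Answer: 64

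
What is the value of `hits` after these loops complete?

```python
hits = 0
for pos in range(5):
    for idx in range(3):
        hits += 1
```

5 * 3 = 15
`hits` takes the values: 0 → 1 → 2 → 3 → 4 → 5 → 6 → 7 → 8 → 9 → 10 → 11 → 12 → 13 → 14 → 15

Answer: 15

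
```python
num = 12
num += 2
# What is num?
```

Trace:
`num = 12` → num = 12
`num += 2` → num = 14
So num = 14

Answer: 14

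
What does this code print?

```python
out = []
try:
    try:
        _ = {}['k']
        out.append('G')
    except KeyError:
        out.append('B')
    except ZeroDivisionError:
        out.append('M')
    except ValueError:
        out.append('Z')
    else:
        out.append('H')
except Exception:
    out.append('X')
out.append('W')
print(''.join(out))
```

Execution trace: 'B' (inner except KeyError) → 'W' (after the try/except). Output: BW

Answer: BW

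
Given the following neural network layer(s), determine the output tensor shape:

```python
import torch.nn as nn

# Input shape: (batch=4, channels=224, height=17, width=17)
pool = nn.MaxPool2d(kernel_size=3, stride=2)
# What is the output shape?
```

Input: (4, 224, 17, 17) -> Output: (4, 224, 8, 8)

Answer: (4, 224, 8, 8)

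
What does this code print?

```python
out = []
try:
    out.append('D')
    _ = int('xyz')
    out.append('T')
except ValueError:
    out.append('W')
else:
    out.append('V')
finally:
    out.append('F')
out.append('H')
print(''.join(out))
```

Execution trace: 'D' (try body) → 'W' (except ValueError) → 'F' (finally) → 'H' (after the try/except). Output: DWFH

Answer: DWFH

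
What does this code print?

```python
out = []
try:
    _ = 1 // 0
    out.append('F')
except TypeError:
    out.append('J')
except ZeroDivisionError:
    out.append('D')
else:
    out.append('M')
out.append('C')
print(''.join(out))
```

Execution trace: 'D' (except ZeroDivisionError) → 'C' (after the try/except). Output: DC

Answer: DC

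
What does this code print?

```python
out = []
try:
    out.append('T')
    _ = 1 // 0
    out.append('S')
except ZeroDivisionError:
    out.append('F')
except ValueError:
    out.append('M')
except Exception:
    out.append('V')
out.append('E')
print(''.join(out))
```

Execution trace: 'T' (try body) → 'F' (except ZeroDivisionError) → 'E' (after the try/except). Output: TFE

Answer: TFE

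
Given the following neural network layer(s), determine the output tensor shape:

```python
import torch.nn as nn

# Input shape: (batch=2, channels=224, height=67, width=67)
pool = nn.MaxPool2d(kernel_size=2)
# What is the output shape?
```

Input: (2, 224, 67, 67) -> Output: (2, 224, 33, 33)

Answer: (2, 224, 33, 33)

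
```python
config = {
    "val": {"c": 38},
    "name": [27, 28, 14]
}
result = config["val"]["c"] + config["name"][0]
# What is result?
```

Trace:
`config = { ...` → config = {'val': {'c': 38}, 'name': [27, 28, 14]}
`result = config["val"]["c"] + config["name"][0]` → result = 65
So result = 65

Answer: 65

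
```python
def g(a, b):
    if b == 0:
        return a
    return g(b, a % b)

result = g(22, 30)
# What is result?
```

g(22, 30) -> g(30, 22) -> g(22, 8) -> g(8, 6) -> g(6, 2) -> g(2, 0) -> 2

Answer: 2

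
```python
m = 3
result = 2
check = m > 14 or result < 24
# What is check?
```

Trace:
`m = 3` → m = 3
`result = 2` → result = 2
`check = m > 14 or result < 24` → check = True
So check = True

Answer: True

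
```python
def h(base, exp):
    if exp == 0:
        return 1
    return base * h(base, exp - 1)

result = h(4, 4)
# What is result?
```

h(4, 4) = 4 * 4 * 4 * 4 = 256

Answer: 256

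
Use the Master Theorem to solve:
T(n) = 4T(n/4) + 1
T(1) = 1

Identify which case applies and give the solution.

a=4, b=4, f(n)=1. log_4(4) = 1. Since c=0 < 1, Case 1 applies: T(n) = Θ(n^log_b(a)) = O(n).

Answer: O(n) - Case 1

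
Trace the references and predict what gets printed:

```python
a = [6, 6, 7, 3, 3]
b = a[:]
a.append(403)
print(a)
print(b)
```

Key concept: slice [:] creates copy.
Step by step:
`a = [6, 6, 7, 3, 3]` → a = [6, 6, 7, 3, 3]
`b = a[:]` → b = [6, 6, 7, 3, 3]
`a.append(403)` → a = [6, 6, 7, 3, 3, 403]
`print(a)` → prints [6, 6, 7, 3, 3, 403]
`print(b)` → prints [6, 6, 7, 3, 3]

Answer:
[6, 6, 7, 3, 3, 403]
[6, 6, 7, 3, 3]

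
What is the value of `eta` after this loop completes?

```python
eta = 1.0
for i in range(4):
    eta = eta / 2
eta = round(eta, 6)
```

Halving LR 4 times: 1 / 2^4
`eta` takes the values: 1.0 → 0.5 → 0.25 → 0.125 → 0.0625

Answer: 0.0625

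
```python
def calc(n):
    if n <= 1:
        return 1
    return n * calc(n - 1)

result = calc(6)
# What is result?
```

calc(6) = 6 * 5 * 4 * 3 * 2 * 1 = 720

Answer: 720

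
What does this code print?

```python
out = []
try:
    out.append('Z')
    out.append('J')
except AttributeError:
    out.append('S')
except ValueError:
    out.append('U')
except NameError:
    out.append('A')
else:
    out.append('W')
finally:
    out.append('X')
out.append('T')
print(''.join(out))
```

Execution trace: 'Z' (try body) → 'J' (try body, no exception) → 'W' (else) → 'X' (finally) → 'T' (after the try/except). Output: ZJWXT

Answer: ZJWXT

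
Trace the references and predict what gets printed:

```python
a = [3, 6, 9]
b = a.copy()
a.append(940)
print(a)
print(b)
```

Key concept: list.copy() creates independent copy.
Step by step:
`a = [3, 6, 9]` → a = [3, 6, 9]
`b = a.copy()` → b = [3, 6, 9]
`a.append(940)` → a = [3, 6, 9, 940]
`print(a)` → prints [3, 6, 9, 940]
`print(b)` → prints [3, 6, 9]

Answer:
[3, 6, 9, 940]
[3, 6, 9]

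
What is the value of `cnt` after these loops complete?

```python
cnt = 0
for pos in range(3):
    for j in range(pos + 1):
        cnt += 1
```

Triangle: 1 + 2 + ... + 3
`cnt` takes the values: 0 → 1 → 2 → 3 → 4 → 5 → 6

Answer: 6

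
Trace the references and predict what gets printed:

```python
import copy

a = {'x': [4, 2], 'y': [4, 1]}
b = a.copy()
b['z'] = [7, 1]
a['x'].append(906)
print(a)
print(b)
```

Key concept: shallow copy of dict with mutable values.
Step by step:
`a = {'x': [4, 2], 'y': [4, 1]}` → a = {'x': [4, 2], 'y': [4, 1]}
`b = a.copy()` → b = {'x': [4, 2], 'y': [4, 1]}
`b['z'] = [7, 1]` → b = {'x': [4, 2], 'y': [4, 1], 'z': [7, 1]}
`a['x'].append(906)` → a = {'x': [4, 2, 906], 'y': [4, 1]}; b = {'x': [4, 2, 906], 'y': [4, 1], 'z': [7, 1]}
`print(a)` → prints {'x': [4, 2, 906], 'y': [4, 1]}
`print(b)` → prints {'x': [4, 2, 906], 'y': [4, 1], 'z': [7, 1]}

Answer:
{'x': [4, 2, 906], 'y': [4, 1]}
{'x': [4, 2, 906], 'y': [4, 1], 'z': [7, 1]}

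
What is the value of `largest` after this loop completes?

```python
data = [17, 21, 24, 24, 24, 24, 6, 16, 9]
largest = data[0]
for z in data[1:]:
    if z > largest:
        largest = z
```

Maximum of [17, 21, 24, 24, 24, 24, 6, 16, 9]
`largest` takes the values: 17 → 21 → 24

Answer: 24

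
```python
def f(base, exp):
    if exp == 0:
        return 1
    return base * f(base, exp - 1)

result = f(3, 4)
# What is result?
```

f(3, 4) = 3 * 3 * 3 * 3 = 81

Answer: 81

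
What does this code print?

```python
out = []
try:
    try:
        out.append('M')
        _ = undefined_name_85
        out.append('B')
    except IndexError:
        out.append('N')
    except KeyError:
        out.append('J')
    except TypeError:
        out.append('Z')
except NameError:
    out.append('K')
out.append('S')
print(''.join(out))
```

Execution trace: 'M' (try body) → 'K' (outer except NameError) → 'S' (after the try/except). Output: MKS

Answer: MKS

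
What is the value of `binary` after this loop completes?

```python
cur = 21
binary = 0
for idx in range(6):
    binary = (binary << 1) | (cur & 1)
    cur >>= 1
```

Reverse lowest 6 bits of 21
`binary` takes the values: 0 → 1 → 2 → 5 → 10 → 21 → 42

Answer: 42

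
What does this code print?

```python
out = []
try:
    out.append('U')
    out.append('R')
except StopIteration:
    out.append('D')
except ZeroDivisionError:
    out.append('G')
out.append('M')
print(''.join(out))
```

Execution trace: 'U' (try body) → 'R' (try body, no exception) → 'M' (after the try/except). Output: URM

Answer: URM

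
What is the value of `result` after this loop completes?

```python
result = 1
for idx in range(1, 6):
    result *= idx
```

5! = 120
`result` takes the values: 1 → 2 → 6 → 24 → 120

Answer: 120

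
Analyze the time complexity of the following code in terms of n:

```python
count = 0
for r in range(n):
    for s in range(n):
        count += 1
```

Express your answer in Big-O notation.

Each loop level contributes: n × n. Multiplying the contributions gives O(n^2).

Answer: O(n^2)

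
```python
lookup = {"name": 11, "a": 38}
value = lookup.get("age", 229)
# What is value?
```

Trace:
`lookup = {"name": 11, "a": 38}` → lookup = {'name': 11, 'a': 38}
`value = lookup.get("age", 229)` → value = 229
So value = 229

Answer: 229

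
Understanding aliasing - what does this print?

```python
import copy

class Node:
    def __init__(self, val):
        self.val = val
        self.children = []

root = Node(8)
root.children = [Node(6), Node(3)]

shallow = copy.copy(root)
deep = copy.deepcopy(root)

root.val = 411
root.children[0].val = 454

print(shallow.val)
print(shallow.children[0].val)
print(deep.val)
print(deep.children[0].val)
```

Key concept: deep copy with custom objects.
Step by step:
`root = Node(8)` → root = Node(val=8, children=[])
`root.children = [Node(6), Node(3)]` → root = Node(val=8, children=[Node(val=6, children=[]), Node(val=3, children=[])])
`shallow = copy.copy(root)` → shallow = Node(val=8, children=[Node(val=6, children=[]), Node(val=3, children=[])])
`deep = copy.deepcopy(root)` → deep = Node(val=8, children=[Node(val=6, children=[]), Node(val=3, children=[])])
`root.val = 411` → root = Node(val=411, children=[Node(val=6, children=[]), Node(val=3, children=[])])
`root.children[0].val = 454` → root = Node(val=411, children=[Node(val=454, children=[]), Node(val=3, children=[])]); shallow = Node(val=8, children=[Node(val=454, children=[]), Node(val=3, children=[])])
`print(shallow.val)` → prints 8
`print(shallow.children[0].val)` → prints 454
`print(deep.val)` → prints 8
`print(deep.children[0].val)` → prints 6

Answer:
8
454
8
6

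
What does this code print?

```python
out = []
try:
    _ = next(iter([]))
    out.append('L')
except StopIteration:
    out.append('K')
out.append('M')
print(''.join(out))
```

Execution trace: 'K' (except StopIteration) → 'M' (after the try/except). Output: KM

Answer: KM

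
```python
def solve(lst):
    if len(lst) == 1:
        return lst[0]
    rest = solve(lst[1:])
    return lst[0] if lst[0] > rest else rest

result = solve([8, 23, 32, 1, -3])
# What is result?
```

Recursive max over [8, 23, 32, 1, -3] = 32

Answer: 32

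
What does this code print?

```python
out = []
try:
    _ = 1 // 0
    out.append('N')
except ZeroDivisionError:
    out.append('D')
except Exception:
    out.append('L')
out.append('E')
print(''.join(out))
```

Execution trace: 'D' (except ZeroDivisionError) → 'E' (after the try/except). Output: DE

Answer: DE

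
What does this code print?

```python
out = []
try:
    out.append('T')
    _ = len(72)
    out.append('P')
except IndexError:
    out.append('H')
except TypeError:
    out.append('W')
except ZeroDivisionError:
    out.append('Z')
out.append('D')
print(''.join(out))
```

Execution trace: 'T' (try body) → 'W' (except TypeError) → 'D' (after the try/except). Output: TWD

Answer: TWD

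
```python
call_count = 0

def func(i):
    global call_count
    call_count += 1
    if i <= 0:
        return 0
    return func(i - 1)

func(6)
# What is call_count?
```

Linear recursion stepping by 1: 7 calls from i=6 down to ≤0.

Answer: 7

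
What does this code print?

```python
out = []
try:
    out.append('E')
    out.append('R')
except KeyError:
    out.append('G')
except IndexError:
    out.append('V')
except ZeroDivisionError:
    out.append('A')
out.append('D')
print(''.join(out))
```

Execution trace: 'E' (try body) → 'R' (try body, no exception) → 'D' (after the try/except). Output: ERD

Answer: ERD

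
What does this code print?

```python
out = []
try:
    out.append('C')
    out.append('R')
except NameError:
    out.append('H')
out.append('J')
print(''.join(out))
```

Execution trace: 'C' (try body) → 'R' (try body, no exception) → 'J' (after the try/except). Output: CRJ

Answer: CRJ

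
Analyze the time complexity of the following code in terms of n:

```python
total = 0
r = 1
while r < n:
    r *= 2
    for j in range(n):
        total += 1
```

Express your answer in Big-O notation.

Each loop level contributes: log n × n. Multiplying the contributions gives O(n log n).

Answer: O(n log n)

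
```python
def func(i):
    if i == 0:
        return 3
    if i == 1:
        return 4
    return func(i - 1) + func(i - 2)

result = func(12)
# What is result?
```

Build up from base cases: func(0)=3, func(1)=4, func(2)=7, func(3)=11, func(4)=18, func(5)=29, func(6)=47, ..., func(12)=843

Answer: 843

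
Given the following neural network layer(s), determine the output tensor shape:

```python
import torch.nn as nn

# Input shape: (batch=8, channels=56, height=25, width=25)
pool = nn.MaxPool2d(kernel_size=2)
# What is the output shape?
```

Input: (8, 56, 25, 25) -> Output: (8, 56, 12, 12)

Answer: (8, 56, 12, 12)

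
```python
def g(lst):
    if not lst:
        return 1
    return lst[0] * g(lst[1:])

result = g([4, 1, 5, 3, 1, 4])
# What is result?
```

Product over [4, 1, 5, 3, 1, 4] = 4 * 1 * 5 * 3 * 1 * 4 = 240

Answer: 240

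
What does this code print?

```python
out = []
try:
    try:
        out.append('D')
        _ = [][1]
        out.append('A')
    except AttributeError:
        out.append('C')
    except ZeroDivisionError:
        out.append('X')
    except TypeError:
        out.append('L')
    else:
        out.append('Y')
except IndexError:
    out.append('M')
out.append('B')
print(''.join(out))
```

Execution trace: 'D' (try body) → 'M' (outer except IndexError) → 'B' (after the try/except). Output: DMB

Answer: DMB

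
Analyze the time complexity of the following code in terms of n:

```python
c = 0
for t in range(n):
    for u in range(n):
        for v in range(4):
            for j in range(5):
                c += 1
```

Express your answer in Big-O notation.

Each loop level contributes: n × n × 1 × 1. Multiplying the contributions gives O(n^2).

Answer: O(n^2)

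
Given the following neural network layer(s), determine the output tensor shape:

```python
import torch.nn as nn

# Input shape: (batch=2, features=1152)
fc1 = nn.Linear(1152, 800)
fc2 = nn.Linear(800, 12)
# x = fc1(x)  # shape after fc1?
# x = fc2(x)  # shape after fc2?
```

Input: (2, 1152) -> after fc1: (2, 800) -> Output: (2, 12)

Answer: (2, 12)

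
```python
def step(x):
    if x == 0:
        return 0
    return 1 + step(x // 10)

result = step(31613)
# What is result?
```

Count of digits of 31613: 5

Answer: 5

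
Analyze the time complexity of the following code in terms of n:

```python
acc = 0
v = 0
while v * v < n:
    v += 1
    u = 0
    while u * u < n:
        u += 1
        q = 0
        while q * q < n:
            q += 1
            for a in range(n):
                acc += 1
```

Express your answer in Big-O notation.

Each loop level contributes: √n × √n × √n × n. Multiplying the contributions gives O(n^2√n).

Answer: O(n^2√n)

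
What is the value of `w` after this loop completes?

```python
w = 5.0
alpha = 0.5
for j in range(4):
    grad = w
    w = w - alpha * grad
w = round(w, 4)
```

Gradient descent: w = 5.0 * (1 - 0.5)^4
`w` takes the values: 5.0 → 2.5 → 1.25 → 0.625 → 0.3125

Answer: 0.3125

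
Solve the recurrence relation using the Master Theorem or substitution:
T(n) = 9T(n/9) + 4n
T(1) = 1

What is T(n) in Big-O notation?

By Master Theorem: a=9, b=9, f(n)=4n. Since log_9(9) = 1 and f(n) = Θ(n^1), Case 2 applies. T(n) = O(n log n).

Answer: O(n log n)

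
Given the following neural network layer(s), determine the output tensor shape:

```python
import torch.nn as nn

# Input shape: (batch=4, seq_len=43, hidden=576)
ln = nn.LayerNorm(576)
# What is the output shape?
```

Input: (4, 43, 576) -> Output: (4, 43, 576)

Answer: (4, 43, 576)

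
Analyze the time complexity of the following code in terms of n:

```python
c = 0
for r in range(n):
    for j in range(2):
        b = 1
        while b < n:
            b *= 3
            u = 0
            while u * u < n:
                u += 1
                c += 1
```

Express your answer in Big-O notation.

Each loop level contributes: n × 1 × log n × √n. Multiplying the contributions gives O(n√n log n).

Answer: O(n√n log n)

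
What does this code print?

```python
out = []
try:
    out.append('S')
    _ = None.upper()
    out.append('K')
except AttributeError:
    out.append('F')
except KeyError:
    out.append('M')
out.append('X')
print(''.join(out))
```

Execution trace: 'S' (try body) → 'F' (except AttributeError) → 'X' (after the try/except). Output: SFX

Answer: SFX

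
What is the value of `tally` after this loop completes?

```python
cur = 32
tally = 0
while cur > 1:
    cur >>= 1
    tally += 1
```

Count right shifts until 1
`tally` takes the values: 0 → 1 → 2 → 3 → 4 → 5

Answer: 5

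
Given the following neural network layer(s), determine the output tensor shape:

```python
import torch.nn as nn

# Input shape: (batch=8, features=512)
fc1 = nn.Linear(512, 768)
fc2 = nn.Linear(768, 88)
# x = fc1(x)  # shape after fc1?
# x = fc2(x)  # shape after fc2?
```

Input: (8, 512) -> after fc1: (8, 768) -> Output: (8, 88)

Answer: (8, 88)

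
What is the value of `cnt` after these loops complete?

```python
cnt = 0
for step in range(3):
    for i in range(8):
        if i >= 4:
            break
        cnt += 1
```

Inner breaks at 4, outer runs 3 times
`cnt` takes the values: 0 → 1 → 2 → 3 → 4 → 5 → 6 → 7 → 8 → 9 → 10 → 11 → 12

Answer: 12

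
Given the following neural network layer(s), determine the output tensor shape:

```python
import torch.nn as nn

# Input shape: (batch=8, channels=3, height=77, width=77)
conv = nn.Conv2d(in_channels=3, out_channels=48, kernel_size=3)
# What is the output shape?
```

Input: (8, 3, 77, 77) -> Output: (8, 48, 75, 75)

Answer: (8, 48, 75, 75)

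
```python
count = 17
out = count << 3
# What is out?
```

Trace:
`count = 17` → count = 17
`out = count << 3` → out = 136
So out = 136

Answer: 136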